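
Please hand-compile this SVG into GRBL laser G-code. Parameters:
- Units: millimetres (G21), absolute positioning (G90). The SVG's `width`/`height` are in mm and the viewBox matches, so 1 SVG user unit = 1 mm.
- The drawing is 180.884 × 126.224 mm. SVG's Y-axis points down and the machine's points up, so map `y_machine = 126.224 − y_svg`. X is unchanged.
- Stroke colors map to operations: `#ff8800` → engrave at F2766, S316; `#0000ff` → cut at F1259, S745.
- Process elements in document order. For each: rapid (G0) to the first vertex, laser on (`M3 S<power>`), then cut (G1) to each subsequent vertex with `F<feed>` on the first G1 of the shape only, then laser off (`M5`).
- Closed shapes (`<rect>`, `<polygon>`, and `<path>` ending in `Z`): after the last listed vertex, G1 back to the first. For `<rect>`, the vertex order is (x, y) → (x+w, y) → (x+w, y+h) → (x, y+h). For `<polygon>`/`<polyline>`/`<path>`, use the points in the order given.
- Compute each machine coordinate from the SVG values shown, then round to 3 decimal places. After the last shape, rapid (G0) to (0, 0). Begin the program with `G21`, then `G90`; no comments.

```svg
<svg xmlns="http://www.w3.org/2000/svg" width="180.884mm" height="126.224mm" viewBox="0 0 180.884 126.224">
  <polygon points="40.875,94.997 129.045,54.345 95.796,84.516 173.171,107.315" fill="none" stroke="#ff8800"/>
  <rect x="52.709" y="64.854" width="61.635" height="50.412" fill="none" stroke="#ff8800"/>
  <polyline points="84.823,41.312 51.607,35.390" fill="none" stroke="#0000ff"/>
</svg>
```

G21
G90
G0 X40.875 Y31.227
M3 S316
G1 X129.045 Y71.879 F2766
G1 X95.796 Y41.708
G1 X173.171 Y18.909
G1 X40.875 Y31.227
M5
G0 X52.709 Y61.370
M3 S316
G1 X114.344 Y61.370 F2766
G1 X114.344 Y10.958
G1 X52.709 Y10.958
G1 X52.709 Y61.370
M5
G0 X84.823 Y84.912
M3 S745
G1 X51.607 Y90.834 F1259
M5
G0 X0.000 Y0.000

1 u = 1 mm; y_m = 126.224 − y.

[1] `<polygon>` closed polygon, #ff8800→engrave S316 F2766: (40.875,31.227) → (129.045,71.879) → (95.796,41.708) → (173.171,18.909) → (40.875,31.227) (closed)

[2] `<rect>` rectangle, #ff8800→engrave S316 F2766: (52.709,61.370) → (114.344,61.370) → (114.344,10.958) → (52.709,10.958) → (52.709,61.370) (closed)

[3] `<polyline>` line segment, #0000ff→cut S745 F1259: (84.823,84.912) → (51.607,90.834)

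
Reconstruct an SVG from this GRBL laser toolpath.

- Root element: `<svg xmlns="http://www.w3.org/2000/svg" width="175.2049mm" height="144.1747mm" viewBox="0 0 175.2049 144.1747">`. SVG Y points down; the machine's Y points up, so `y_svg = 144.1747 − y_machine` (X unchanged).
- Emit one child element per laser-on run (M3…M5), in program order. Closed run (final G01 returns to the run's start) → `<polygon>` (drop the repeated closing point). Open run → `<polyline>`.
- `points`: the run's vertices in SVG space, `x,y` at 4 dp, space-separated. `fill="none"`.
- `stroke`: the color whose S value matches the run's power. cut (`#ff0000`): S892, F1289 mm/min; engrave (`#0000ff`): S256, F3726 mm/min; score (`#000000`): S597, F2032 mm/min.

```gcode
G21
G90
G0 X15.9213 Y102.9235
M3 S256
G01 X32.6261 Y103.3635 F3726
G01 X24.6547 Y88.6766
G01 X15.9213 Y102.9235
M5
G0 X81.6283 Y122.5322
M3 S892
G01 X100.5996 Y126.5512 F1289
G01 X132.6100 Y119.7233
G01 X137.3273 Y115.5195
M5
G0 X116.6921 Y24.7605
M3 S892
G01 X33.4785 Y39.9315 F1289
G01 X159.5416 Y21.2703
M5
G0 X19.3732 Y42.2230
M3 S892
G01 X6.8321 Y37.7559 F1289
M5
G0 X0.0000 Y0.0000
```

<svg xmlns="http://www.w3.org/2000/svg" width="175.2049mm" height="144.1747mm" viewBox="0 0 175.2049 144.1747">
  <polygon points="15.9213,41.2512 32.6261,40.8112 24.6547,55.4981" fill="none" stroke="#0000ff"/>
  <polyline points="81.6283,21.6425 100.5996,17.6235 132.6100,24.4514 137.3273,28.6552" fill="none" stroke="#ff0000"/>
  <polyline points="116.6921,119.4142 33.4785,104.2432 159.5416,122.9044" fill="none" stroke="#ff0000"/>
  <polyline points="19.3732,101.9517 6.8321,106.4188" fill="none" stroke="#ff0000"/>
</svg>

Machine Y-up, SVG Y-down with viewBox height 144.1747, so y_svg = 144.1747 − y_machine; X carries over.

Run 1: S256 ⇒ engrave layer `#0000ff`. The run returns to its start, so emit a `<polygon>` with points (Y-flipped): 15.9213,41.2512 32.6261,40.8112 24.6547,55.4981.

Run 2: the run's S892 means `#ff0000` (cut). The run is open, so emit a `<polyline>` with points (Y-flipped): 81.6283,21.6425 100.5996,17.6235 132.6100,24.4514 137.3273,28.6552.

Run 3: the run's S892 means `#ff0000` (cut). The run is open, so emit a `<polyline>` with points (Y-flipped): 116.6921,119.4142 33.4785,104.2432 159.5416,122.9044.

Run 4: the run's S892 means `#ff0000` (cut). The run is open, so emit a `<polyline>` with points (Y-flipped): 19.3732,101.9517 6.8321,106.4188.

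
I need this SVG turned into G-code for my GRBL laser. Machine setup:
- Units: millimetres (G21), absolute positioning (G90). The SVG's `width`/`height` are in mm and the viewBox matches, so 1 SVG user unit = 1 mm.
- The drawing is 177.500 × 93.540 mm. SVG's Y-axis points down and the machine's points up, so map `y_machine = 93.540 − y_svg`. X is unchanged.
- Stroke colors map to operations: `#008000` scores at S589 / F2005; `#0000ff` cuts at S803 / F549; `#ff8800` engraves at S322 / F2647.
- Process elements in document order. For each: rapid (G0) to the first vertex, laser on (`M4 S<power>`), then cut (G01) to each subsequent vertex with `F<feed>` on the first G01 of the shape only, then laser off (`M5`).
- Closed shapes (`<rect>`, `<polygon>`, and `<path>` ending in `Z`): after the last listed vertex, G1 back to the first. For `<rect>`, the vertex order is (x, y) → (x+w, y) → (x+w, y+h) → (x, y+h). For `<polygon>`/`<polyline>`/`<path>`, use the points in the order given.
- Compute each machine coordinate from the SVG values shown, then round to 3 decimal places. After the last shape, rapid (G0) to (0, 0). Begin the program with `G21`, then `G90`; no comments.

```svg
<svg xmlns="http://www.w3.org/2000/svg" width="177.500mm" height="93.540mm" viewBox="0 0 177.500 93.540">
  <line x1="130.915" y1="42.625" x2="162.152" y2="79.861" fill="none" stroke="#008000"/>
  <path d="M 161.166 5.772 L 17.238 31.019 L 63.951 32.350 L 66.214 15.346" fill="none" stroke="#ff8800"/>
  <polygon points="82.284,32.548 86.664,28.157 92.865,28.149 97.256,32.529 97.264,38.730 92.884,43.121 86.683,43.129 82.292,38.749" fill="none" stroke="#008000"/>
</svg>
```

viewBox `0 0 177.500 93.540` with mm width/height → 1 unit = 1 mm. Flip: y_m = 93.540 − y_svg.

**Shape 1** — `<line>` line segment, stroke `#008000` → score (S589, F2005). Machine vertices: (130.915,50.915) → (162.152,13.679). Open path.

**Shape 2** — `<path>` open polyline, stroke `#ff8800` → engrave (S322, F2647). Machine vertices: (161.166,87.768) → (17.238,62.521) → (63.951,61.190) → (66.214,78.194). Open path.

**Shape 3** — `<polygon>` regular polygon, stroke `#008000` → score (S589, F2005). Machine vertices: (82.284,60.992) → (86.664,65.383) → (92.865,65.391) → (97.256,61.011) → (97.264,54.810) → (92.884,50.419) → (86.683,50.411) → (82.292,54.791) → (82.284,60.992). Closed: final G1 returns to the first vertex.

G21
G90
G0 X130.915 Y50.915
M4 S589
G01 X162.152 Y13.679 F2005
M5
G0 X161.166 Y87.768
M4 S322
G01 X17.238 Y62.521 F2647
G01 X63.951 Y61.190
G01 X66.214 Y78.194
M5
G0 X82.284 Y60.992
M4 S589
G01 X86.664 Y65.383 F2005
G01 X92.865 Y65.391
G01 X97.256 Y61.011
G01 X97.264 Y54.810
G01 X92.884 Y50.419
G01 X86.683 Y50.411
G01 X82.292 Y54.791
G01 X82.284 Y60.992
M5
G0 X0.000 Y0.000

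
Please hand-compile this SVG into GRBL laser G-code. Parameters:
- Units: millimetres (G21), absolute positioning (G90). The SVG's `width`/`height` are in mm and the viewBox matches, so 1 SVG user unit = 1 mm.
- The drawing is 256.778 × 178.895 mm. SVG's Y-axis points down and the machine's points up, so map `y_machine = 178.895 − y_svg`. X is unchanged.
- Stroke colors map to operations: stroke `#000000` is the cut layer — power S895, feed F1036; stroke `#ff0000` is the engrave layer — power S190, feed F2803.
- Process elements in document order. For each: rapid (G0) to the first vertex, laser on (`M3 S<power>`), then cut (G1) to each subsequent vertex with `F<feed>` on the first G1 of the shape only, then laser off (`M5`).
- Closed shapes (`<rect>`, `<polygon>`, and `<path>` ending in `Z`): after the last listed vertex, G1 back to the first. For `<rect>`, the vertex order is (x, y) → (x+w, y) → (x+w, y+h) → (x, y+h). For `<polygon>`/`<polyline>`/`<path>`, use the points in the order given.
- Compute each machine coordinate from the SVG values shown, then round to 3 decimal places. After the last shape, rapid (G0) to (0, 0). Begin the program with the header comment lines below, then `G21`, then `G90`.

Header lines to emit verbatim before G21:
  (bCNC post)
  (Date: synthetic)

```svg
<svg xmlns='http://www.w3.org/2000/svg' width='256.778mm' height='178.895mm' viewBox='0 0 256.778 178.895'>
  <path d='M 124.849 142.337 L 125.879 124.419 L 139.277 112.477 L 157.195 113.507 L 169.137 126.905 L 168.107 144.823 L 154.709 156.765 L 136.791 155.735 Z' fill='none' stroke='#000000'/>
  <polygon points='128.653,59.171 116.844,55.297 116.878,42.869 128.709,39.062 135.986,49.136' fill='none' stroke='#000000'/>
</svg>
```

(bCNC post)
(Date: synthetic)
G21
G90
G0 X124.849 Y36.558
M3 S895
G1 X125.879 Y54.476 F1036
G1 X139.277 Y66.418
G1 X157.195 Y65.388
G1 X169.137 Y51.990
G1 X168.107 Y34.072
G1 X154.709 Y22.130
G1 X136.791 Y23.160
G1 X124.849 Y36.558
M5
G0 X128.653 Y119.724
M3 S895
G1 X116.844 Y123.598 F1036
G1 X116.878 Y136.026
G1 X128.709 Y139.833
G1 X135.986 Y129.759
G1 X128.653 Y119.724
M5
G0 X0.000 Y0.000

viewBox `0 0 256.778 178.895` with mm width/height → 1 unit = 1 mm. Flip: y_m = 178.895 − y_svg.

**Shape 1** — `<path>` regular polygon, stroke `#000000` → cut (S895, F1036). Machine vertices: (124.849,36.558) → (125.879,54.476) → (139.277,66.418) → (157.195,65.388) → (169.137,51.990) → (168.107,34.072) → (154.709,22.130) → (136.791,23.160) → (124.849,36.558). Closed: final G1 returns to the first vertex.

**Shape 2** — `<polygon>` regular polygon, stroke `#000000` → cut (S895, F1036). Machine vertices: (128.653,119.724) → (116.844,123.598) → (116.878,136.026) → (128.709,139.833) → (135.986,129.759) → (128.653,119.724). Closed: final G1 returns to the first vertex.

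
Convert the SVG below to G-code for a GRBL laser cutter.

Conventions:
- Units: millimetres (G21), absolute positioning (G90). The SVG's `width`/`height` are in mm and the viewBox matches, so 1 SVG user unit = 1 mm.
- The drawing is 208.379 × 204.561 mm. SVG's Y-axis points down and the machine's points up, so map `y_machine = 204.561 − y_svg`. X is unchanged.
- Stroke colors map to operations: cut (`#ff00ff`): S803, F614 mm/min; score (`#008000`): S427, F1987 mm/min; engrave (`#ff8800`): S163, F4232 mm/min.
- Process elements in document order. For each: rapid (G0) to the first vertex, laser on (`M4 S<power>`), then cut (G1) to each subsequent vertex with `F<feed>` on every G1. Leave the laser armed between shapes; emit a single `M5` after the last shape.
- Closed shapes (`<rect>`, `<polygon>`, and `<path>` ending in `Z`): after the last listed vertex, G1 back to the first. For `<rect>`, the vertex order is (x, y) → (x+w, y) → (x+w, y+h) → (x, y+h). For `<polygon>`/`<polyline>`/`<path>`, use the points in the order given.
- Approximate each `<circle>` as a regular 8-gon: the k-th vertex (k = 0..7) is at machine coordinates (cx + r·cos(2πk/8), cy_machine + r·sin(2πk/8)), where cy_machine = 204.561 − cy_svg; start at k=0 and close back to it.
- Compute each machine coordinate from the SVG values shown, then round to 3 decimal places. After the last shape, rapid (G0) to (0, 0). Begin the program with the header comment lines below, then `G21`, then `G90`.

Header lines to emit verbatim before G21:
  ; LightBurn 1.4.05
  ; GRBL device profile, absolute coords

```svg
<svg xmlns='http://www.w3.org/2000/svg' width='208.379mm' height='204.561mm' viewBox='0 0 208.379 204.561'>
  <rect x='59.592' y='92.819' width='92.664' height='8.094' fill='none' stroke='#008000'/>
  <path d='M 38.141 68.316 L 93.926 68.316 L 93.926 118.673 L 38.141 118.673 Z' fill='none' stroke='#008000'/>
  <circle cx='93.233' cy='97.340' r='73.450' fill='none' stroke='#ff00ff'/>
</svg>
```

; LightBurn 1.4.05
; GRBL device profile, absolute coords
G21
G90
G0 X59.592 Y111.742
M4 S427
G1 X152.256 Y111.742 F1987
G1 X152.256 Y103.648 F1987
G1 X59.592 Y103.648 F1987
G1 X59.592 Y111.742 F1987
G0 X38.141 Y136.245
M4 S427
G1 X93.926 Y136.245 F1987
G1 X93.926 Y85.888 F1987
G1 X38.141 Y85.888 F1987
G1 X38.141 Y136.245 F1987
G0 X166.683 Y107.221
M4 S803
G1 X145.170 Y159.158 F614
G1 X93.233 Y180.671 F614
G1 X41.296 Y159.158 F614
G1 X19.783 Y107.221 F614
G1 X41.296 Y55.284 F614
G1 X93.233 Y33.771 F614
G1 X145.170 Y55.284 F614
G1 X166.683 Y107.221 F614
M5
G0 X0.000 Y0.000

viewBox `0 0 208.379 204.561` with mm width/height → 1 unit = 1 mm. Flip: y_m = 204.561 − y_svg.

**Shape 1** — `<rect>` rectangle, stroke `#008000` → score (S427, F1987). Machine vertices: (59.592,111.742) → (152.256,111.742) → (152.256,103.648) → (59.592,103.648) → (59.592,111.742). Closed: final G1 returns to the first vertex.

**Shape 2** — `<path>` rectangle, stroke `#008000` → score (S427, F1987). Machine vertices: (38.141,136.245) → (93.926,136.245) → (93.926,85.888) → (38.141,85.888) → (38.141,136.245). Closed: final G1 returns to the first vertex.

**Shape 3** — `<circle>` circle, stroke `#ff00ff` → cut (S803, F614). Machine vertices: (166.683,107.221) → (145.170,159.158) → (93.233,180.671) → (41.296,159.158) → (19.783,107.221) → (41.296,55.284) → (93.233,33.771) → (145.170,55.284) → (166.683,107.221). Closed: final G1 returns to the first vertex.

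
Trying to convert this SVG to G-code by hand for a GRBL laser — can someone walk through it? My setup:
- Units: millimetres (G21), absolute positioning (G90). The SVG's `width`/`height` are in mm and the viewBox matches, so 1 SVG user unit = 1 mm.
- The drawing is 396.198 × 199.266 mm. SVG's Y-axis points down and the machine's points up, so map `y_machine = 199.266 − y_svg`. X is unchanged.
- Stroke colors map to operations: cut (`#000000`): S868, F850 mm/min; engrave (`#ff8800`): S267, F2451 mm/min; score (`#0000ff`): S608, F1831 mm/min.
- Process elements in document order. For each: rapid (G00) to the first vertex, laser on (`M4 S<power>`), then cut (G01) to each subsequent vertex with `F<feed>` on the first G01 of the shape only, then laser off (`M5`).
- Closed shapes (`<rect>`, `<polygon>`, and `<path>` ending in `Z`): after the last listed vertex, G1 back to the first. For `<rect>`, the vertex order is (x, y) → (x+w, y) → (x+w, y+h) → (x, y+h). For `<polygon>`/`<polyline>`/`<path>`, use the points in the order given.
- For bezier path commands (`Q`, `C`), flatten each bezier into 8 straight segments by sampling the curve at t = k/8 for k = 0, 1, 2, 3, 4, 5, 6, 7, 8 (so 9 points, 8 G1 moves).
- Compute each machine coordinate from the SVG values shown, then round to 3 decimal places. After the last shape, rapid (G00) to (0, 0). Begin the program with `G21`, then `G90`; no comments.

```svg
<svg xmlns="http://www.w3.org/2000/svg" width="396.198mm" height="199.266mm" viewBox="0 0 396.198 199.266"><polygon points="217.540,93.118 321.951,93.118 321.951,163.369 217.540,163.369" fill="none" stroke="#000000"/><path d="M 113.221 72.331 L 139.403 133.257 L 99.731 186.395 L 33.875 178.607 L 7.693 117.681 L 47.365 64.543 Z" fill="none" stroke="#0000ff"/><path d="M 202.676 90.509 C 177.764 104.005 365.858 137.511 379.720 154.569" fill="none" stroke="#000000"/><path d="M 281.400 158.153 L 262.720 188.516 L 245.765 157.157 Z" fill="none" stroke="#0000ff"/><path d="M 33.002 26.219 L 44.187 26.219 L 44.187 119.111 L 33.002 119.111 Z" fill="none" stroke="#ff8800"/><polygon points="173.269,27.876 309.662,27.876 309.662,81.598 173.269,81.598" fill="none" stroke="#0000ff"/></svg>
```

G21
G90
G00 X217.540 Y106.148
M4 S868
G01 X321.951 Y106.148 F850
G01 X321.951 Y35.897
G01 X217.540 Y35.897
G01 X217.540 Y106.148
M5
G00 X113.221 Y126.935
M4 S608
G01 X139.403 Y66.009 F1831
G01 X99.731 Y12.871
G01 X33.875 Y20.659
G01 X7.693 Y81.585
G01 X47.365 Y134.723
G01 X113.221 Y126.935
M5
G00 X202.676 Y108.757
M4 S868
G01 X202.562 Y102.829 F850
G01 X217.880 Y95.453
G01 X244.091 Y87.055
G01 X276.658 Y78.063
G01 X311.042 Y68.904
G01 X342.706 Y60.005
G01 X367.111 Y51.794
G01 X379.720 Y44.697
M5
G00 X281.400 Y41.113
M4 S608
G01 X262.720 Y10.750 F1831
G01 X245.765 Y42.109
G01 X281.400 Y41.113
M5
G00 X33.002 Y173.047
M4 S267
G01 X44.187 Y173.047 F2451
G01 X44.187 Y80.155
G01 X33.002 Y80.155
G01 X33.002 Y173.047
M5
G00 X173.269 Y171.390
M4 S608
G01 X309.662 Y171.390 F1831
G01 X309.662 Y117.668
G01 X173.269 Y117.668
G01 X173.269 Y171.390
M5
G00 X0.000 Y0.000

Since the viewBox matches the mm dimensions, user units are millimetres directly. The only transform is the Y-flip y_m = 199.266 − y_svg.

Shape 1 is a rectangle drawn with `<polygon>`. Its stroke #000000 means cut at S868, F850. After flipping Y the toolpath is (217.540,106.148) → (321.951,106.148) → (321.951,35.897) → (217.540,35.897) → (217.540,106.148), returning to the start.

Shape 2 is a regular polygon drawn with `<path>`. Its stroke #0000ff means score at S608, F1831. After flipping Y the toolpath is (113.221,126.935) → (139.403,66.009) → (99.731,12.871) → (33.875,20.659) → (7.693,81.585) → (47.365,134.723) → (113.221,126.935), returning to the start.

Shape 3 is a cubic bezier drawn with `<path>`. Its stroke #000000 means cut at S868, F850. After flipping Y the toolpath is (202.676,108.757) → (202.562,102.829) → (217.880,95.453) → (244.091,87.055) → (276.658,78.063) → (311.042,68.904) → (342.706,60.005) → (367.111,51.794) → (379.720,44.697).

Shape 4 is a regular polygon drawn with `<path>`. Its stroke #0000ff means score at S608, F1831. After flipping Y the toolpath is (281.400,41.113) → (262.720,10.750) → (245.765,42.109) → (281.400,41.113), returning to the start.

Shape 5 is a rectangle drawn with `<path>`. Its stroke #ff8800 means engrave at S267, F2451. After flipping Y the toolpath is (33.002,173.047) → (44.187,173.047) → (44.187,80.155) → (33.002,80.155) → (33.002,173.047), returning to the start.

Shape 6 is a rectangle drawn with `<polygon>`. Its stroke #0000ff means score at S608, F1831. After flipping Y the toolpath is (173.269,171.390) → (309.662,171.390) → (309.662,117.668) → (173.269,117.668) → (173.269,171.390), returning to the start.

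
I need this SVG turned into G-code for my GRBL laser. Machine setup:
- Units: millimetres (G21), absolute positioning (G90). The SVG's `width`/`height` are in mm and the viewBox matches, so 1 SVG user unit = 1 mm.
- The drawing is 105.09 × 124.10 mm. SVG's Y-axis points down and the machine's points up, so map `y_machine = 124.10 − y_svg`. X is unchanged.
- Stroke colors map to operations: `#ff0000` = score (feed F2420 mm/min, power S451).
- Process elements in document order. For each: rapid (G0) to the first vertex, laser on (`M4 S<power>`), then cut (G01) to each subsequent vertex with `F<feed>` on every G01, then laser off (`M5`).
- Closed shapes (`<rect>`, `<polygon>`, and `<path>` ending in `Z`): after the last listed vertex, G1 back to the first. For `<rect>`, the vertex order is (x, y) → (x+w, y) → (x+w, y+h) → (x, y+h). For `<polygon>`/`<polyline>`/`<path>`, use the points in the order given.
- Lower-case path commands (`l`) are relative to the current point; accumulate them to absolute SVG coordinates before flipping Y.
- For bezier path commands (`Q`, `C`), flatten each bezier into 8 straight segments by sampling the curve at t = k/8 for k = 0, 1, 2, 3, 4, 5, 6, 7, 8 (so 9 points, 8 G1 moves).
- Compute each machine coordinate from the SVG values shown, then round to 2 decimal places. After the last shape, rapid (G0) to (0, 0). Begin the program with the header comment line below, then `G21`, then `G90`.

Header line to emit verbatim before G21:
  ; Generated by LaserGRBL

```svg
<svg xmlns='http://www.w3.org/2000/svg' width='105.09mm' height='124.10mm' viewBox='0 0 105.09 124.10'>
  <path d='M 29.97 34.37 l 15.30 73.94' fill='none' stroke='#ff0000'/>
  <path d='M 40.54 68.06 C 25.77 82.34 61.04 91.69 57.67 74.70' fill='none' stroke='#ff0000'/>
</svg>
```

viewBox `0 0 105.09 124.10` with mm width/height → 1 unit = 1 mm. Flip: y_m = 124.10 − y_svg.

**Shape 1** — `<path>` line segment, stroke `#ff0000` → score (S451, F2420). Machine vertices: (29.97,89.73) → (45.27,15.79). Open path.

**Shape 2** — `<path>` cubic bezier, stroke `#ff0000` → score (S451, F2420). Control points (SVG): P0=(40.54,68.06), P1=(25.77,82.34), P2=(61.04,91.69), P3=(57.67,74.70); sampled at t=k/8. Machine vertices: (40.54,56.04) → (37.17,50.96) → (37.46,46.59) → (40.36,43.18) → (44.83,40.99) → (49.84,40.27) → (54.34,41.26) → (57.30,44.22) → (57.67,49.40). Open path.

; Generated by LaserGRBL
G21
G90
G0 X29.97 Y89.73
M4 S451
G01 X45.27 Y15.79 F2420
M5
G0 X40.54 Y56.04
M4 S451
G01 X37.17 Y50.96 F2420
G01 X37.46 Y46.59 F2420
G01 X40.36 Y43.18 F2420
G01 X44.83 Y40.99 F2420
G01 X49.84 Y40.27 F2420
G01 X54.34 Y41.26 F2420
G01 X57.30 Y44.22 F2420
G01 X57.67 Y49.40 F2420
M5
G0 X0.00 Y0.00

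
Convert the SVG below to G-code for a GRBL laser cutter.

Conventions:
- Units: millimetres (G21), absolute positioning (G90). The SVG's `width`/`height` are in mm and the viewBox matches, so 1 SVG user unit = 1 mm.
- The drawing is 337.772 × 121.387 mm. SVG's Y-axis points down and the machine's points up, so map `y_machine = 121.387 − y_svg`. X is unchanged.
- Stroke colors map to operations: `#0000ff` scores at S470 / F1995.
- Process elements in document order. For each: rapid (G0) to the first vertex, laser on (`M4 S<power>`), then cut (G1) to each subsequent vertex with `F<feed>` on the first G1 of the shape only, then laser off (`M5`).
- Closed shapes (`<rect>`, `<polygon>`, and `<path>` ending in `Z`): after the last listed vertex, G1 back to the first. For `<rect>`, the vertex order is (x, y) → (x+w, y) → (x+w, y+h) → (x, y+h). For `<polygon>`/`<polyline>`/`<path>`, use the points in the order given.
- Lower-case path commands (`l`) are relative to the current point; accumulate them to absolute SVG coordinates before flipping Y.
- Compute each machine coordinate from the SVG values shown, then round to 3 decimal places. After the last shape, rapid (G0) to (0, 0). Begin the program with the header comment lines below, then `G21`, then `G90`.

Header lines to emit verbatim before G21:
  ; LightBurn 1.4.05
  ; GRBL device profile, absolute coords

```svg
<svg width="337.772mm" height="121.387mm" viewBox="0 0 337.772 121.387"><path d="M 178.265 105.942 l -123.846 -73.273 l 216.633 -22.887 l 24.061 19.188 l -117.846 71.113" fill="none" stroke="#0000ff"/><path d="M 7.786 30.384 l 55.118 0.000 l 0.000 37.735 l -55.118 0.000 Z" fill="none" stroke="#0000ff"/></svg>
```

Since the viewBox matches the mm dimensions, user units are millimetres directly. The only transform is the Y-flip y_m = 121.387 − y_svg.

Shape 1 is a open polyline drawn with `<path>`. Its stroke #0000ff means score at S470, F1995. After flipping Y the toolpath is (178.265,15.445) → (54.419,88.718) → (271.052,111.605) → (295.113,92.417) → (177.267,21.304).

Shape 2 is a rectangle drawn with `<path>`. Its stroke #0000ff means score at S470, F1995. After flipping Y the toolpath is (7.786,91.003) → (62.904,91.003) → (62.904,53.268) → (7.786,53.268) → (7.786,91.003), returning to the start.

; LightBurn 1.4.05
; GRBL device profile, absolute coords
G21
G90
G0 X178.265 Y15.445
M4 S470
G1 X54.419 Y88.718 F1995
G1 X271.052 Y111.605
G1 X295.113 Y92.417
G1 X177.267 Y21.304
M5
G0 X7.786 Y91.003
M4 S470
G1 X62.904 Y91.003 F1995
G1 X62.904 Y53.268
G1 X7.786 Y53.268
G1 X7.786 Y91.003
M5
G0 X0.000 Y0.000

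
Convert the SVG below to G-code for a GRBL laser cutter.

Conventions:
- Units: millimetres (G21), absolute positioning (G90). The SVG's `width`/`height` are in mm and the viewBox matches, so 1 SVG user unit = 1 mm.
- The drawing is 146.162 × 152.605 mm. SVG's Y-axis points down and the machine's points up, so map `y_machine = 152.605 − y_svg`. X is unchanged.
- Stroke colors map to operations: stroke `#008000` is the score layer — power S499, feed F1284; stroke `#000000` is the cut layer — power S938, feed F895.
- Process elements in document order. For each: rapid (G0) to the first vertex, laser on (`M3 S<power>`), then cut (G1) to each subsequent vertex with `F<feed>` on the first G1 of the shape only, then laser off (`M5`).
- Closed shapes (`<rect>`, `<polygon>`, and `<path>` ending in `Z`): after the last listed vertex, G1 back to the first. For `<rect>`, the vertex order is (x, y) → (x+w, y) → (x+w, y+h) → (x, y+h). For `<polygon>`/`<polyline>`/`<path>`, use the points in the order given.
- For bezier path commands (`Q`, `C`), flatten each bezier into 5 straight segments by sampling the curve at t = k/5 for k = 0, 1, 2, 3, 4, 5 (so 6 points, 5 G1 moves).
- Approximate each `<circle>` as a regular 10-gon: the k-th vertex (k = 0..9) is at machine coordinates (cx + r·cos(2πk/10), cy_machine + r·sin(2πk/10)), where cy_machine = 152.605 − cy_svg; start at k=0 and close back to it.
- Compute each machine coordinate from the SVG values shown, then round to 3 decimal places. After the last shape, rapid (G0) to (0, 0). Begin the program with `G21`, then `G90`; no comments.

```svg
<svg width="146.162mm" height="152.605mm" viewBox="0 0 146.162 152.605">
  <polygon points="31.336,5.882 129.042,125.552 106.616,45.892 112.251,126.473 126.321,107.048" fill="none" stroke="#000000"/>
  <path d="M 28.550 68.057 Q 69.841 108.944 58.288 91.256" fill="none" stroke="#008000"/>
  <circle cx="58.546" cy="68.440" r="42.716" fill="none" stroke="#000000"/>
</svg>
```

G21
G90
G0 X31.336 Y146.723
M3 S938
G1 X129.042 Y27.053 F895
G1 X106.616 Y106.713
G1 X112.251 Y26.132
G1 X126.321 Y45.557
G1 X31.336 Y146.723
M5
G0 X28.550 Y84.548
M3 S499
G1 X42.953 Y70.536 F1284
G1 X53.128 Y61.210
G1 X59.075 Y56.571
G1 X60.795 Y56.617
G1 X58.288 Y61.349
M5
G0 X101.262 Y84.165
M3 S938
G1 X93.104 Y109.273 F895
G1 X71.746 Y124.790
G1 X45.346 Y124.790
G1 X23.988 Y109.273
G1 X15.830 Y84.165
G1 X23.988 Y59.057
G1 X45.346 Y43.540
G1 X71.746 Y43.540
G1 X93.104 Y59.057
G1 X101.262 Y84.165
M5
G0 X0.000 Y0.000

1 u = 1 mm; y_m = 152.605 − y.

[1] `<polygon>` closed polygon, #000000→cut S938 F895: (31.336,146.723) → (129.042,27.053) → (106.616,106.713) → (112.251,26.132) → (126.321,45.557) → (31.336,146.723) (closed)

[2] `<path>` quadratic bezier, #008000→score S499 F1284: (28.550,84.548) → (42.953,70.536) → (53.128,61.210) → (59.075,56.571) → (60.795,56.617) → (58.288,61.349)

[3] `<circle>` circle, #000000→cut S938 F895: (101.262,84.165) → (93.104,109.273) → (71.746,124.790) → (45.346,124.790) → (23.988,109.273) → (15.830,84.165) → (23.988,59.057) → (45.346,43.540) → (71.746,43.540) → (93.104,59.057) → (101.262,84.165) (closed)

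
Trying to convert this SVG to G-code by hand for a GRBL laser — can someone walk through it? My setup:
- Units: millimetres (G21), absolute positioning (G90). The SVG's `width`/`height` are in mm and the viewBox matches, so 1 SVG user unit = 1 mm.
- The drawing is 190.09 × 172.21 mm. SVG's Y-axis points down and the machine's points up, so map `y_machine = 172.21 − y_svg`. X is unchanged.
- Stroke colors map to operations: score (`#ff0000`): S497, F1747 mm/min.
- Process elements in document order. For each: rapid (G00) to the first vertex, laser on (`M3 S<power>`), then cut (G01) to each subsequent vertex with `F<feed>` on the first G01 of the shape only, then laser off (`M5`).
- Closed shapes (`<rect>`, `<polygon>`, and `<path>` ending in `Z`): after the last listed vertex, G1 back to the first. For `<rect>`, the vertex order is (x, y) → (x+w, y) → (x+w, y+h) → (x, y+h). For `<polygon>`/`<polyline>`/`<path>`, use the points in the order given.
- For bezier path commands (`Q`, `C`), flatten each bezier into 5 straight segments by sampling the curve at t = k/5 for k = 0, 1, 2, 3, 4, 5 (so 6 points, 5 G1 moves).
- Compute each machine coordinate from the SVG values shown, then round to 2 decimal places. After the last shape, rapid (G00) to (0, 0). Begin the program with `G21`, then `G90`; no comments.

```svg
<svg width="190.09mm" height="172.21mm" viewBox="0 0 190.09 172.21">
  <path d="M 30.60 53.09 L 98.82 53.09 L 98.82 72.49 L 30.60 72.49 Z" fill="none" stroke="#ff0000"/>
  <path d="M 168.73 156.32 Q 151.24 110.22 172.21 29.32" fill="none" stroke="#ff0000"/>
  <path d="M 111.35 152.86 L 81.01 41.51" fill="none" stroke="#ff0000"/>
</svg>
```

G21
G90
G00 X30.60 Y119.12
M3 S497
G01 X98.82 Y119.12 F1747
G01 X98.82 Y99.72
G01 X30.60 Y99.72
G01 X30.60 Y119.12
M5
G00 X168.73 Y15.89
M3 S497
G01 X163.27 Y35.72 F1747
G01 X160.89 Y58.34
G01 X161.59 Y83.74
G01 X165.36 Y111.92
G01 X172.21 Y142.89
M5
G00 X111.35 Y19.35
M3 S497
G01 X81.01 Y130.70 F1747
M5
G00 X0.00 Y0.00

1 u = 1 mm; y_m = 172.21 − y.

[1] `<path>` rectangle, #ff0000→score S497 F1747: (30.60,119.12) → (98.82,119.12) → (98.82,99.72) → (30.60,99.72) → (30.60,119.12) (closed)

[2] `<path>` quadratic bezier, #ff0000→score S497 F1747: (168.73,15.89) → (163.27,35.72) → (160.89,58.34) → (161.59,83.74) → (165.36,111.92) → (172.21,142.89)

[3] `<path>` line segment, #ff0000→score S497 F1747: (111.35,19.35) → (81.01,130.70)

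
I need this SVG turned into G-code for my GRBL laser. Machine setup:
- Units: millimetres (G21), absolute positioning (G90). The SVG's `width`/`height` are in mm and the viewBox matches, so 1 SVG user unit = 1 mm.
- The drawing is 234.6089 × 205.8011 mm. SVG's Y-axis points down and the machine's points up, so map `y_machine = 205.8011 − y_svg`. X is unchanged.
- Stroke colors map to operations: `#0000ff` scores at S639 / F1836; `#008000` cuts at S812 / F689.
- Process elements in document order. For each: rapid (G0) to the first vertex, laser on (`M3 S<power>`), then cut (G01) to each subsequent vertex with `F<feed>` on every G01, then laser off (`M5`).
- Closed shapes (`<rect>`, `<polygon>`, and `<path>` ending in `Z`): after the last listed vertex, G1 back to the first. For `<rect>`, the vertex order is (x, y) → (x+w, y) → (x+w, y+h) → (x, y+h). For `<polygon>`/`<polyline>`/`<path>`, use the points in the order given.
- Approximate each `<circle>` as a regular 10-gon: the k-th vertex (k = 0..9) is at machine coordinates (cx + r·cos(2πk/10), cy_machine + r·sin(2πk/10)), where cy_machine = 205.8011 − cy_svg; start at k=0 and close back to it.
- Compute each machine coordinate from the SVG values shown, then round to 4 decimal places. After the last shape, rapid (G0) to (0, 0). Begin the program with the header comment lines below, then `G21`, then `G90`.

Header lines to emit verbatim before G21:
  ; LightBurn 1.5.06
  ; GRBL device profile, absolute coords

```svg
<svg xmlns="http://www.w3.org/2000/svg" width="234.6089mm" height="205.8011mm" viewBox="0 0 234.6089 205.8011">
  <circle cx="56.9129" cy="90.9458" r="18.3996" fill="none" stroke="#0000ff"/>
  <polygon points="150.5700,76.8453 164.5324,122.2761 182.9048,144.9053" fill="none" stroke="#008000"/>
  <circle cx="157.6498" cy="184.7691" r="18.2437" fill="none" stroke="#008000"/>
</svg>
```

Since the viewBox matches the mm dimensions, user units are millimetres directly. The only transform is the Y-flip y_m = 205.8011 − y_svg.

Shape 1 is a circle drawn with `<circle>`. Its stroke #0000ff means score at S639, F1836. After flipping Y the toolpath is (75.3125,114.8553) → (71.7985,125.6703) → (62.5987,132.3544) → (51.2271,132.3544) → (42.0273,125.6703) → (38.5133,114.8553) → (42.0273,104.0403) → (51.2271,97.3562) → (62.5987,97.3562) → (71.7985,104.0403) → (75.3125,114.8553), returning to the start.

Shape 2 is a closed polygon drawn with `<polygon>`. Its stroke #008000 means cut at S812, F689. After flipping Y the toolpath is (150.5700,128.9558) → (164.5324,83.5250) → (182.9048,60.8958) → (150.5700,128.9558), returning to the start.

Shape 3 is a circle drawn with `<circle>`. Its stroke #008000 means cut at S812, F689. After flipping Y the toolpath is (175.8935,21.0320) → (172.4093,31.7554) → (163.2874,38.3828) → (152.0122,38.3828) → (142.8903,31.7554) → (139.4061,21.0320) → (142.8903,10.3086) → (152.0122,3.6812) → (163.2874,3.6812) → (172.4093,10.3086) → (175.8935,21.0320), returning to the start.

; LightBurn 1.5.06
; GRBL device profile, absolute coords
G21
G90
G0 X75.3125 Y114.8553
M3 S639
G01 X71.7985 Y125.6703 F1836
G01 X62.5987 Y132.3544 F1836
G01 X51.2271 Y132.3544 F1836
G01 X42.0273 Y125.6703 F1836
G01 X38.5133 Y114.8553 F1836
G01 X42.0273 Y104.0403 F1836
G01 X51.2271 Y97.3562 F1836
G01 X62.5987 Y97.3562 F1836
G01 X71.7985 Y104.0403 F1836
G01 X75.3125 Y114.8553 F1836
M5
G0 X150.5700 Y128.9558
M3 S812
G01 X164.5324 Y83.5250 F689
G01 X182.9048 Y60.8958 F689
G01 X150.5700 Y128.9558 F689
M5
G0 X175.8935 Y21.0320
M3 S812
G01 X172.4093 Y31.7554 F689
G01 X163.2874 Y38.3828 F689
G01 X152.0122 Y38.3828 F689
G01 X142.8903 Y31.7554 F689
G01 X139.4061 Y21.0320 F689
G01 X142.8903 Y10.3086 F689
G01 X152.0122 Y3.6812 F689
G01 X163.2874 Y3.6812 F689
G01 X172.4093 Y10.3086 F689
G01 X175.8935 Y21.0320 F689
M5
G0 X0.0000 Y0.0000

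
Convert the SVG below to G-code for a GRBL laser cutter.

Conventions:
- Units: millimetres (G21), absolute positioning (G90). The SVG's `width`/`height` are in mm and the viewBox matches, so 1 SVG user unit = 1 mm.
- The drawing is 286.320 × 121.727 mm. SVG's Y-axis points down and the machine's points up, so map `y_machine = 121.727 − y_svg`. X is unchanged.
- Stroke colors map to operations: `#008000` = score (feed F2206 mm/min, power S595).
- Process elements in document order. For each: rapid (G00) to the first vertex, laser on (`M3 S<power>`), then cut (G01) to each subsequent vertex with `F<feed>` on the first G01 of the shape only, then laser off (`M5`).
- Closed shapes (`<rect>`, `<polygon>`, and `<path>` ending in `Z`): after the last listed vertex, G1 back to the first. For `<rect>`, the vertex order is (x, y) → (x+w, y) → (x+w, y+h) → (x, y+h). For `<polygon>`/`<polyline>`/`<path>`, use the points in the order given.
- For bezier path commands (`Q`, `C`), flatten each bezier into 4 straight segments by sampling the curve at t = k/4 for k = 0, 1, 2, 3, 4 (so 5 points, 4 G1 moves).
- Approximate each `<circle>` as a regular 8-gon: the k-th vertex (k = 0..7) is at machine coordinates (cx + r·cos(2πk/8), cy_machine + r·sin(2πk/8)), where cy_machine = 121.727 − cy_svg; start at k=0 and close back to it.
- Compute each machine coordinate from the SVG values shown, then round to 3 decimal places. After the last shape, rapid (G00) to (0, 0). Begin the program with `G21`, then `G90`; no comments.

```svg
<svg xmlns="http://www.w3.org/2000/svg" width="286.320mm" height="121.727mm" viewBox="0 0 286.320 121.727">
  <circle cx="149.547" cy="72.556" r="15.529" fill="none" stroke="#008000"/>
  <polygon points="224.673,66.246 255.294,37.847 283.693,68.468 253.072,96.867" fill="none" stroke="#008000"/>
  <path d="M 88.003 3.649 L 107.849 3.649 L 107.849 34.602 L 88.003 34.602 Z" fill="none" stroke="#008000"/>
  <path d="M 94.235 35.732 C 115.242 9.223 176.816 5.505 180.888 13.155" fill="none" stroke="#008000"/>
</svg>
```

viewBox `0 0 286.320 121.727` with mm width/height → 1 unit = 1 mm. Flip: y_m = 121.727 − y_svg.

**Shape 1** — `<circle>` circle, stroke `#008000` → score (S595, F2206). Machine vertices: (165.076,49.171) → (160.528,60.152) → (149.547,64.700) → (138.566,60.152) → (134.018,49.171) → (138.566,38.190) → (149.547,33.642) → (160.528,38.190) → (165.076,49.171). Closed: final G1 returns to the first vertex.

**Shape 2** — `<polygon>` regular polygon, stroke `#008000` → score (S595, F2206). Machine vertices: (224.673,55.481) → (255.294,83.880) → (283.693,53.259) → (253.072,24.860) → (224.673,55.481). Closed: final G1 returns to the first vertex.

**Shape 3** — `<path>` rectangle, stroke `#008000` → score (S595, F2206). Machine vertices: (88.003,118.078) → (107.849,118.078) → (107.849,87.125) → (88.003,87.125) → (88.003,118.078). Closed: final G1 returns to the first vertex.

**Shape 4** — `<path>` cubic bezier, stroke `#008000` → score (S595, F2206). Control points (SVG): P0=(94.235,35.732), P1=(115.242,9.223), P2=(176.816,5.505), P3=(180.888,13.155); sampled at t=k/4. Machine vertices: (94.235,85.995) → (116.064,101.782) → (143.912,110.093) → (168.585,112.000) → (180.888,108.572). Open path.

G21
G90
G00 X165.076 Y49.171
M3 S595
G01 X160.528 Y60.152 F2206
G01 X149.547 Y64.700
G01 X138.566 Y60.152
G01 X134.018 Y49.171
G01 X138.566 Y38.190
G01 X149.547 Y33.642
G01 X160.528 Y38.190
G01 X165.076 Y49.171
M5
G00 X224.673 Y55.481
M3 S595
G01 X255.294 Y83.880 F2206
G01 X283.693 Y53.259
G01 X253.072 Y24.860
G01 X224.673 Y55.481
M5
G00 X88.003 Y118.078
M3 S595
G01 X107.849 Y118.078 F2206
G01 X107.849 Y87.125
G01 X88.003 Y87.125
G01 X88.003 Y118.078
M5
G00 X94.235 Y85.995
M3 S595
G01 X116.064 Y101.782 F2206
G01 X143.912 Y110.093
G01 X168.585 Y112.000
G01 X180.888 Y108.572
M5
G00 X0.000 Y0.000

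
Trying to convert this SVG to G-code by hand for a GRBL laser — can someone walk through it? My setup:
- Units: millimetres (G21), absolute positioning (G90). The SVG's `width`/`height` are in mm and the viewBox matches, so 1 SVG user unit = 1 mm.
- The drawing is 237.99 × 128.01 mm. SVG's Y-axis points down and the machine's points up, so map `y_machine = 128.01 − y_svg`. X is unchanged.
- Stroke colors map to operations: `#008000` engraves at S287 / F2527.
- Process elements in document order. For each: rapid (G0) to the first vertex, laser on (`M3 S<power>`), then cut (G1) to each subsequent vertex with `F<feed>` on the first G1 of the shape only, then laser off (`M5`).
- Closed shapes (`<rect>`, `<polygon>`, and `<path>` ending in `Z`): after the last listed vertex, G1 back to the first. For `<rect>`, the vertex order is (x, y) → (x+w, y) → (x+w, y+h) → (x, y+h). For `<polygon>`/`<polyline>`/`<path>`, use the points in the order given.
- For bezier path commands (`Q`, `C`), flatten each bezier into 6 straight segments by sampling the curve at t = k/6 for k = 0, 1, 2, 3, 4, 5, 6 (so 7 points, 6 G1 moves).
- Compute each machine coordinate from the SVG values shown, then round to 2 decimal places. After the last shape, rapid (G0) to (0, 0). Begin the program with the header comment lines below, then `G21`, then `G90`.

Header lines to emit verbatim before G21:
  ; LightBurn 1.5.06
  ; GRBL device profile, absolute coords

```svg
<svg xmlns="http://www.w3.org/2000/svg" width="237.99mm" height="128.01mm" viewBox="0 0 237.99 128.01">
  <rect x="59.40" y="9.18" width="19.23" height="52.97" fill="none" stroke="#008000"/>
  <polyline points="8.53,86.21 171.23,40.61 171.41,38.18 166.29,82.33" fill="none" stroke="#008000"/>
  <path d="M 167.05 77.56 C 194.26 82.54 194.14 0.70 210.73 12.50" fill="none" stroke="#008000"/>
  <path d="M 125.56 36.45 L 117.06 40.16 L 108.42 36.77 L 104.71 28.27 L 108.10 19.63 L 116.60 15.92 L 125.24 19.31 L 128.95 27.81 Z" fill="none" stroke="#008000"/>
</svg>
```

1 u = 1 mm; y_m = 128.01 − y.

[1] `<rect>` rectangle, #008000→engrave S287 F2527: (59.40,118.83) → (78.63,118.83) → (78.63,65.86) → (59.40,65.86) → (59.40,118.83) (closed)

[2] `<polyline>` open polyline, #008000→engrave S287 F2527: (8.53,41.80) → (171.23,87.40) → (171.41,89.83) → (166.29,45.68)

[3] `<path>` cubic bezier, #008000→engrave S287 F2527: (167.05,50.45) → (178.58,54.36) → (186.78,67.73) → (192.87,85.54) → (198.08,102.78) → (203.62,114.44) → (210.73,115.51)

[4] `<path>` regular polygon, #008000→engrave S287 F2527: (125.56,91.56) → (117.06,87.85) → (108.42,91.24) → (104.71,99.74) → (108.10,108.38) → (116.60,112.09) → (125.24,108.70) → (128.95,100.20) → (125.56,91.56) (closed)

; LightBurn 1.5.06
; GRBL device profile, absolute coords
G21
G90
G0 X59.40 Y118.83
M3 S287
G1 X78.63 Y118.83 F2527
G1 X78.63 Y65.86
G1 X59.40 Y65.86
G1 X59.40 Y118.83
M5
G0 X8.53 Y41.80
M3 S287
G1 X171.23 Y87.40 F2527
G1 X171.41 Y89.83
G1 X166.29 Y45.68
M5
G0 X167.05 Y50.45
M3 S287
G1 X178.58 Y54.36 F2527
G1 X186.78 Y67.73
G1 X192.87 Y85.54
G1 X198.08 Y102.78
G1 X203.62 Y114.44
G1 X210.73 Y115.51
M5
G0 X125.56 Y91.56
M3 S287
G1 X117.06 Y87.85 F2527
G1 X108.42 Y91.24
G1 X104.71 Y99.74
G1 X108.10 Y108.38
G1 X116.60 Y112.09
G1 X125.24 Y108.70
G1 X128.95 Y100.20
G1 X125.56 Y91.56
M5
G0 X0.00 Y0.00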